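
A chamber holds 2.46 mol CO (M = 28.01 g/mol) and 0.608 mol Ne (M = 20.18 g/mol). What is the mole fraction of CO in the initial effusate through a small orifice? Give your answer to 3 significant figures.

Rate_i ∝ x_i/√M_i (Graham's law weighted by mole fraction), so the effusate composition follows n_i/√M_i.
So x_CO in the escaping gas = (n_CO/√M_CO) / Σ(n_i/√M_i)
= (2.46/√28.01) / (2.46/√28.01 + 0.608/√20.18) = 0.4648/(0.4648 + 0.1353) = 0.774.

0.774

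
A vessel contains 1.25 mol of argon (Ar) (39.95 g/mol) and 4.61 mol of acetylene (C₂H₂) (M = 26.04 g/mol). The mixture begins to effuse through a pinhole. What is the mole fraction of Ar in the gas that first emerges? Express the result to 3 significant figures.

0.180

Each component's effusion rate ∝ (its partial pressure)·(1/√M) ∝ n_i/√M_i.
Mole fraction of Ar in the effusate = (n_Ar/√M_Ar) / (n_Ar/√M_Ar + n_C₂H₂/√M_C₂H₂)
= (1.25/√39.95) / (1.25/√39.95 + 4.61/√26.04) = 0.1978/(0.1978 + 0.9034) = 0.180.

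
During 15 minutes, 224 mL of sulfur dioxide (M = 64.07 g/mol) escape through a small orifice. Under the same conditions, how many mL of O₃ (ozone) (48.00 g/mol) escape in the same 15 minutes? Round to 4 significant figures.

By Graham's law, rate_O₃/rate_SO₂ = √(M_SO₂/M_O₃) = √(64.07/48.00) = √1.335 = 1.155.
So the volume for O₃ is 224 × 1.155 = 258.8 mL.

258.8 mL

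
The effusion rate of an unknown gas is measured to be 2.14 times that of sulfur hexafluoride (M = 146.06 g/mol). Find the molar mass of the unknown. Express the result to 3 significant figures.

31.9 g/mol

By Graham's law, rate_X/rate_SF₆ = √(M_SF₆/M_X).
2.14 = √(146.06/M_X)
M_X = 146.06 / 2.14² = 146.06 / 4.580 = 31.9 g/mol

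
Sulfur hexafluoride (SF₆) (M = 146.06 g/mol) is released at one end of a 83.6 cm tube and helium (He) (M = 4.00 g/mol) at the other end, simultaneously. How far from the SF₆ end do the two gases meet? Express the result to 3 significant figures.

11.9 cm

The fronts meet when d_SF₆ + d_He = L with d_SF₆/d_He = √(M_He/M_SF₆) (Graham's law). Here √(M_He/M_SF₆) = √(4.00/146.06) = 0.1655.
With d_SF₆ + d_He = 83.6 cm, d_He = 83.6/(1 + 0.1655) = 71.73 cm.
d_SF₆ = 83.6 − 71.73 = 11.9 cm.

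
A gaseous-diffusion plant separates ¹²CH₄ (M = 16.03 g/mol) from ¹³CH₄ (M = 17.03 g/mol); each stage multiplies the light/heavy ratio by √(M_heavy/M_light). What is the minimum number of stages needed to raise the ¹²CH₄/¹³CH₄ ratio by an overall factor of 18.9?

With α = √(17.03/16.03) per stage, ln α = ½ ln(1.06238) = 0.03026.
Need α^N ≥ 18.9 ⇒ N ≥ ln(18.9) / ln α = 2.939 / 0.03026 = 97.14.
Minimum whole number of stages: N = 98.

98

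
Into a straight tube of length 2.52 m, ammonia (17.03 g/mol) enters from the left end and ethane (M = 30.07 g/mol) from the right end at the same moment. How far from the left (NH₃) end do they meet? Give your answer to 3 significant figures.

Graham's law gives d_NH₃/d_C₂H₆ = rate_NH₃/rate_C₂H₆ = √(M_C₂H₆/M_NH₃) = √(30.07/17.03) = 1.329.
With d_NH₃ + d_C₂H₆ = 2.52 m, d_C₂H₆ = 2.52/(1 + 1.329) = 1.082 m.
d_NH₃ = 2.52 − 1.082 = 1.44 m.

1.44 m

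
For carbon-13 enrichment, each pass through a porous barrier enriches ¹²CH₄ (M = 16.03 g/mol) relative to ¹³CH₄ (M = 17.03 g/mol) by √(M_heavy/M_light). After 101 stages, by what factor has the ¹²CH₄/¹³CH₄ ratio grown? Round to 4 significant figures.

After 101 stages the ratio has grown by (√(17.03/16.03))^101 = (17.03/16.03)^(101/2).
= 1.06238^(101/2) = 21.24.

21.24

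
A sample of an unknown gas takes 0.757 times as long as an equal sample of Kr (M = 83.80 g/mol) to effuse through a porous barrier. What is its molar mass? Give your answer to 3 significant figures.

From Graham's law, t_X/t_Kr = √(M_X/M_Kr).
0.757 = √(M_X/83.80)
M_X = 83.80 × 0.757² = 83.80 × 0.5730 = 48.0 g/mol

48.0 g/mol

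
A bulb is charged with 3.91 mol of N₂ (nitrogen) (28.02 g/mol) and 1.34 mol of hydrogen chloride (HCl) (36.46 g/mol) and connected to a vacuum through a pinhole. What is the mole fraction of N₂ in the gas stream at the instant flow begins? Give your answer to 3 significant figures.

0.769

The effusion rate of species i is ∝ p_i/√M_i ∝ n_i/√M_i.
x_N₂(eff) = (n_N₂/√M_N₂) / (n_N₂/√M_N₂ + n_HCl/√M_HCl)
= (3.91/√28.02) / (3.91/√28.02 + 1.34/√36.46) = 0.7387/(0.7387 + 0.2219) = 0.769.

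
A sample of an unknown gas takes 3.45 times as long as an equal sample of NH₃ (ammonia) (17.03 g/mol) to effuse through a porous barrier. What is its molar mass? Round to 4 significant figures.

From Graham's law, t_X/t_NH₃ = √(M_X/M_NH₃).
3.45 = √(M_X/17.03)
M_X = 17.03 × 3.45² = 17.03 × 11.90 = 202.7 g/mol

202.7 g/mol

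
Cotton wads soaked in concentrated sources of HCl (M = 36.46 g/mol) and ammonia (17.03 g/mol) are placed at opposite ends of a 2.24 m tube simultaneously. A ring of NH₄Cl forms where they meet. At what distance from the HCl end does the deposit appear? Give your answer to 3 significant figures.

0.909 m

Graham's law gives d_HCl/d_NH₃ = rate_HCl/rate_NH₃ = √(M_NH₃/M_HCl) = √(17.03/36.46) = 0.6834.
With d_HCl + d_NH₃ = 2.24 m, d_NH₃ = 2.24/(1 + 0.6834) = 1.331 m.
d_HCl = 2.24 − 1.331 = 0.909 m.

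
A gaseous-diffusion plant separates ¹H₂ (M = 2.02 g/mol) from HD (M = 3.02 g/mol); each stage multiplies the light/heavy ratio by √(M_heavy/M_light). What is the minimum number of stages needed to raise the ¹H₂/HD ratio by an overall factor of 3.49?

7

Per stage α = (3.02/2.02)^(1/2) = 1.49505^0.5, giving ln α = 0.2011.
Need α^N ≥ 3.49 ⇒ N ≥ ln(3.49) / ln α = 1.250 / 0.2011 = 6.22.
Minimum whole number of stages: N = 7.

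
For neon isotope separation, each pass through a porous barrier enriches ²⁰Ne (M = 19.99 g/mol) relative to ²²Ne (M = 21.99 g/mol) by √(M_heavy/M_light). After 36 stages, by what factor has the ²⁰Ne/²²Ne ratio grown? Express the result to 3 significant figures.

Overall factor = α^36 with α = √(21.99/19.99), i.e. (21.99/19.99)^(36/2).
= 1.10005^18 = 5.56.

5.56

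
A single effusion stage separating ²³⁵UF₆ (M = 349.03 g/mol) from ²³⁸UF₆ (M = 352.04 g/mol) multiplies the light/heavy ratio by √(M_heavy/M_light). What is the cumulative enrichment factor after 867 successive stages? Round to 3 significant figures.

Each stage multiplies the ratio by α = √(352.04/349.03), so after 867 stages the overall factor is α^867 = (352.04/349.03)^(867/2).
= 1.00862^(867/2) = 41.4.

41.4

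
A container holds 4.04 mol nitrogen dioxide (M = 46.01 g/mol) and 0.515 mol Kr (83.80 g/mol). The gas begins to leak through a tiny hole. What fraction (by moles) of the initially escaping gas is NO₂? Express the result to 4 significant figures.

Rate_i ∝ x_i/√M_i (Graham's law weighted by mole fraction), so the effusate composition follows n_i/√M_i.
So x_NO₂ in the escaping gas = (n_NO₂/√M_NO₂) / Σ(n_i/√M_i)
= (4.04/√46.01) / (4.04/√46.01 + 0.515/√83.80) = 0.5956/(0.5956 + 0.05626) = 0.9137.

0.9137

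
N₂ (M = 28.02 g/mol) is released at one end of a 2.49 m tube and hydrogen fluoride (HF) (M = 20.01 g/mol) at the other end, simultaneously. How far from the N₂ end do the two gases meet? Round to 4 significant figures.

Graham's law gives d_N₂/d_HF = rate_N₂/rate_HF = √(M_HF/M_N₂) = √(20.01/28.02) = 0.8451.
With d_N₂ + d_HF = 2.49 m, d_HF = 2.49/(1 + 0.8451) = 1.350 m.
d_N₂ = 2.49 − 1.350 = 1.140 m.

1.140 m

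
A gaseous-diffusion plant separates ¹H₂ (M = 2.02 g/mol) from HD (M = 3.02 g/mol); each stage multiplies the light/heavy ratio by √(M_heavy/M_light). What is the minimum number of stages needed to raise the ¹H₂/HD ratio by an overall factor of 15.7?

14

Single-stage factor α = √(3.02/2.02), so ln α = ½ ln(1.49505) = 0.2011.
Need α^N ≥ 15.7 ⇒ N ≥ ln(15.7) / ln α = 2.754 / 0.2011 = 13.69.
Rounding up, N = 14 stages.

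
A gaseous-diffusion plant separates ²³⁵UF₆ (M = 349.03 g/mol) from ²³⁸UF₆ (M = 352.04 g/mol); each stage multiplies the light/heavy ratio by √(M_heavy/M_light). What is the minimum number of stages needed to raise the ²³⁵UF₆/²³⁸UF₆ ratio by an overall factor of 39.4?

With α = √(352.04/349.03) per stage, ln α = ½ ln(1.00862) = 0.004293.
Need α^N ≥ 39.4 ⇒ N ≥ ln(39.4) / ln α = 3.674 / 0.004293 = 855.66.
Minimum whole number of stages: N = 856.

856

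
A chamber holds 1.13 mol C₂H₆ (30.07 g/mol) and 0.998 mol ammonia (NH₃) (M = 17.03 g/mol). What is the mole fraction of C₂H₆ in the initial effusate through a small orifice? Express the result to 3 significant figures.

Effusion rate of each component ∝ n_i/√M_i (partial pressure × 1/√M).
x_C₂H₆(eff) = (n_C₂H₆/√M_C₂H₆) / (n_C₂H₆/√M_C₂H₆ + n_NH₃/√M_NH₃)
= (1.13/√30.07) / (1.13/√30.07 + 0.998/√17.03) = 0.2061/(0.2061 + 0.2418) = 0.460.

0.460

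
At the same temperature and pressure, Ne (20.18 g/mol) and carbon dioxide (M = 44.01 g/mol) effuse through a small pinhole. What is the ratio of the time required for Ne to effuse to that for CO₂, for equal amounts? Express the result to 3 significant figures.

0.677

Using Graham's law: t_Ne/t_CO₂ = √(M_Ne/M_CO₂) = √(20.18/44.01) = √0.4585 = 0.677.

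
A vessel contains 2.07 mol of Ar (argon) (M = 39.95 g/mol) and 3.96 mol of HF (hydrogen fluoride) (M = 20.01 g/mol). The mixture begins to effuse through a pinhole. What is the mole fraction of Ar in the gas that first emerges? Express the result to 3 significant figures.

Rate_i ∝ x_i/√M_i (Graham's law weighted by mole fraction), so the effusate composition follows n_i/√M_i.
x_Ar(eff) = (n_Ar/√M_Ar) / (n_Ar/√M_Ar + n_HF/√M_HF)
= (2.07/√39.95) / (2.07/√39.95 + 3.96/√20.01) = 0.3275/(0.3275 + 0.8853) = 0.270.

0.270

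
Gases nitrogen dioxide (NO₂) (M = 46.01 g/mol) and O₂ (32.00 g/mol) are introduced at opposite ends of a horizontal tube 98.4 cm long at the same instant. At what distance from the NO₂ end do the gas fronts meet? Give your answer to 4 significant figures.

44.75 cm

The fronts meet when d_NO₂ + d_O₂ = L with d_NO₂/d_O₂ = √(M_O₂/M_NO₂) (Graham's law). Here √(M_O₂/M_NO₂) = √(32.00/46.01) = 0.8340.
With d_NO₂ + d_O₂ = 98.4 cm, d_O₂ = 98.4/(1 + 0.8340) = 53.65 cm.
d_NO₂ = 98.4 − 53.65 = 44.75 cm.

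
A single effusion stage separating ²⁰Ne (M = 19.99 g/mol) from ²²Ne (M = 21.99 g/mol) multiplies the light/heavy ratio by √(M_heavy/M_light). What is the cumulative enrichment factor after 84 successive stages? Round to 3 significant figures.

Overall factor = α^84 with α = √(21.99/19.99), i.e. (21.99/19.99)^(84/2).
= 1.10005^42 = 54.9.

54.9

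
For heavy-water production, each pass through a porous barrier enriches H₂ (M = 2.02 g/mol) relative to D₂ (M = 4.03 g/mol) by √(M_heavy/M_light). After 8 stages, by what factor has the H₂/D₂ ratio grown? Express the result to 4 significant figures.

After 8 stages the ratio has grown by (√(4.03/2.02))^8 = (4.03/2.02)^(8/2).
= 1.99505^4 = 15.84.

15.84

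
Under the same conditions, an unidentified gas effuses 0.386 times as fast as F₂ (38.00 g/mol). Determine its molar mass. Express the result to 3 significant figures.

255 g/mol

Graham's law gives rate_X/rate_F₂ = √(M_F₂/M_X).
0.386 = √(38.00/M_X)
M_X = 38.00 / 0.386² = 38.00 / 0.1490 = 255 g/mol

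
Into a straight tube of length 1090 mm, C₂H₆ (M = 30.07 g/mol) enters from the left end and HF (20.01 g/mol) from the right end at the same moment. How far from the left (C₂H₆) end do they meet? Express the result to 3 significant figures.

In equal time, each gas travels a distance ∝ its rate ∝ 1/√M, so d_C₂H₆/d_HF = √(M_HF/M_C₂H₆) = √(20.01/30.07) = 0.8157.
With d_C₂H₆ + d_HF = 1090 mm, d_HF = 1090/(1 + 0.8157) = 600.3 mm.
d_C₂H₆ = 1090 − 600.3 = 490 mm.

490 mm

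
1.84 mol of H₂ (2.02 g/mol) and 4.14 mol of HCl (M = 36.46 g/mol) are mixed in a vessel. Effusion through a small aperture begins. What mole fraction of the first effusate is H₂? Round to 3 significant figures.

0.654

Rate_i ∝ x_i/√M_i (Graham's law weighted by mole fraction), so the effusate composition follows n_i/√M_i.
Mole fraction of H₂ in the effusate = (n_H₂/√M_H₂) / (n_H₂/√M_H₂ + n_HCl/√M_HCl)
= (1.84/√2.02) / (1.84/√2.02 + 4.14/√36.46) = 1.295/(1.295 + 0.6856) = 0.654.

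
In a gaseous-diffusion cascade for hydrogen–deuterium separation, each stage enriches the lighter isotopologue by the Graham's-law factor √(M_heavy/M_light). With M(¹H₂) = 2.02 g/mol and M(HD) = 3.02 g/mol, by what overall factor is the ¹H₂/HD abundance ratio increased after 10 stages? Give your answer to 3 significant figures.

7.47

Overall factor = α^10 with α = √(3.02/2.02), i.e. (3.02/2.02)^(10/2).
= 1.49505^5 = 7.47.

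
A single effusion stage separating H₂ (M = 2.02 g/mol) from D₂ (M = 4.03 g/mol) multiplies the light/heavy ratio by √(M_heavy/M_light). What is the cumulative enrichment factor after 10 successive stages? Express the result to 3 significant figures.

31.6

Each stage multiplies the ratio by α = √(4.03/2.02), so after 10 stages the overall factor is α^10 = (4.03/2.02)^(10/2).
= 1.99505^5 = 31.6.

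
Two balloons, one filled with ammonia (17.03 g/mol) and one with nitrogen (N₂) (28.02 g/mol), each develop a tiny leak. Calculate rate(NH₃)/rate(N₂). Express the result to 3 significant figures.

1.28

By Graham's law, rate_NH₃/rate_N₂ = √(M_N₂/M_NH₃) = √(28.02/17.03) = √1.645 = 1.28.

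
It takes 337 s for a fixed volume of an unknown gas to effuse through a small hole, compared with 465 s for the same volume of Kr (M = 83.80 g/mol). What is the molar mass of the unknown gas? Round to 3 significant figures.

By Graham's law, t_X/t_Kr = √(M_X/M_Kr).
337/465 = 0.7247 = √(M_X/83.80)
M_X = 83.80 × 0.7247² = 83.80 × 0.5252 = 44.0 g/mol

44.0 g/mol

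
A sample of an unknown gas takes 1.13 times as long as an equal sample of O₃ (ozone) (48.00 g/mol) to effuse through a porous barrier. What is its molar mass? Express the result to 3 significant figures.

61.3 g/mol

Since effusion rate ∝ 1/√M, t_X/t_O₃ = √(M_X/M_O₃).
1.13 = √(M_X/48.00)
M_X = 48.00 × 1.13² = 48.00 × 1.277 = 61.3 g/mol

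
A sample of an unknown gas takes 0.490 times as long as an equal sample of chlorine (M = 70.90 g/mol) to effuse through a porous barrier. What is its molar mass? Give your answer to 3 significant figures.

By Graham's law, t_X/t_Cl₂ = √(M_X/M_Cl₂).
0.490 = √(M_X/70.90)
M_X = 70.90 × 0.490² = 70.90 × 0.2401 = 17.0 g/mol

17.0 g/mol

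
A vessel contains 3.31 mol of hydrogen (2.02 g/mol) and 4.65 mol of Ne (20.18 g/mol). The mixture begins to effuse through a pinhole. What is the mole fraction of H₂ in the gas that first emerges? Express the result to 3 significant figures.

The effusion rate of species i is ∝ p_i/√M_i ∝ n_i/√M_i.
x_H₂(eff) = (n_H₂/√M_H₂) / (n_H₂/√M_H₂ + n_Ne/√M_Ne)
= (3.31/√2.02) / (3.31/√2.02 + 4.65/√20.18) = 2.329/(2.329 + 1.035) = 0.692.

0.692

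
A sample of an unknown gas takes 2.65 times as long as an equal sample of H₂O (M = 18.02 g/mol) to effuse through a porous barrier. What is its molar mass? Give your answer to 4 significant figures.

Graham's law gives t_X/t_H₂O = √(M_X/M_H₂O).
2.65 = √(M_X/18.02)
M_X = 18.02 × 2.65² = 18.02 × 7.022 = 126.5 g/mol

126.5 g/mol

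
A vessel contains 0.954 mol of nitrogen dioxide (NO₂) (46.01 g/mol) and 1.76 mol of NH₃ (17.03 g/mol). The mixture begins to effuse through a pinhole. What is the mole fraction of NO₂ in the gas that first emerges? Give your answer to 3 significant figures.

Each component's effusion rate ∝ (its partial pressure)·(1/√M) ∝ n_i/√M_i.
x_NO₂(eff) = (n_NO₂/√M_NO₂) / (n_NO₂/√M_NO₂ + n_NH₃/√M_NH₃)
= (0.954/√46.01) / (0.954/√46.01 + 1.76/√17.03) = 0.1406/(0.1406 + 0.4265) = 0.248.

0.248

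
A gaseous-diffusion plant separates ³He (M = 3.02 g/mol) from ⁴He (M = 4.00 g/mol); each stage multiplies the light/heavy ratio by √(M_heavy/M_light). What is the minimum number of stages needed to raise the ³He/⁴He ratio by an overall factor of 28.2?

24

Per stage α = (4.00/3.02)^(1/2) = 1.32450^0.5, giving ln α = 0.1405.
Need α^N ≥ 28.2 ⇒ N ≥ ln(28.2) / ln α = 3.339 / 0.1405 = 23.76.
Minimum whole number of stages: N = 24.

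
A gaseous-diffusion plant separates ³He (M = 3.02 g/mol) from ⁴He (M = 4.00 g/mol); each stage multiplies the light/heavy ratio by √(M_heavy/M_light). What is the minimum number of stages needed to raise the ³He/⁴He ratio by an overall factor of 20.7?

Per stage α = (4.00/3.02)^(1/2) = 1.32450^0.5, giving ln α = 0.1405.
Need α^N ≥ 20.7 ⇒ N ≥ ln(20.7) / ln α = 3.030 / 0.1405 = 21.56.
Minimum whole number of stages: N = 22.

22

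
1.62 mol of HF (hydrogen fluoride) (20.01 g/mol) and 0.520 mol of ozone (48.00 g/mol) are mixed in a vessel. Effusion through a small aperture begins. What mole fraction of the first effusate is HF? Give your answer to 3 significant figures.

Effusion rate of each component ∝ n_i/√M_i (partial pressure × 1/√M).
Mole fraction of HF in the effusate = (n_HF/√M_HF) / (n_HF/√M_HF + n_O₃/√M_O₃)
= (1.62/√20.01) / (1.62/√20.01 + 0.520/√48.00) = 0.3622/(0.3622 + 0.07506) = 0.828.

0.828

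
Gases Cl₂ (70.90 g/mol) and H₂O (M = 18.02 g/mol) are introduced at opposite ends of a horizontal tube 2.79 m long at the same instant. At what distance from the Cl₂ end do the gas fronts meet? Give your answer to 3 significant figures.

Distances travelled in equal time are proportional to diffusion rates, so d_Cl₂/d_H₂O = √(M_H₂O/M_Cl₂) = √(18.02/70.90) = 0.5041.
With d_Cl₂ + d_H₂O = 2.79 m, d_H₂O = 2.79/(1 + 0.5041) = 1.855 m.
d_Cl₂ = 2.79 − 1.855 = 0.935 m.

0.935 m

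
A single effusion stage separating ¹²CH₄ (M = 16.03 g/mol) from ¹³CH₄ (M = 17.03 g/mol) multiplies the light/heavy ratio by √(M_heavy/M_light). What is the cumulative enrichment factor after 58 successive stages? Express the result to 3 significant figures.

Overall factor = α^58 with α = √(17.03/16.03), i.e. (17.03/16.03)^(58/2).
= 1.06238^29 = 5.78.

5.78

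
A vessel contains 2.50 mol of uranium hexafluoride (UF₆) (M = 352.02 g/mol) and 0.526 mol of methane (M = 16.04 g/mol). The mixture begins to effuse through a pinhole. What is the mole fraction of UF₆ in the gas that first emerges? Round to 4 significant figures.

0.5036

Rate_i ∝ x_i/√M_i (Graham's law weighted by mole fraction), so the effusate composition follows n_i/√M_i.
Mole fraction of UF₆ in the effusate = (n_UF₆/√M_UF₆) / (n_UF₆/√M_UF₆ + n_CH₄/√M_CH₄)
= (2.50/√352.02) / (2.50/√352.02 + 0.526/√16.04) = 0.1332/(0.1332 + 0.1313) = 0.5036.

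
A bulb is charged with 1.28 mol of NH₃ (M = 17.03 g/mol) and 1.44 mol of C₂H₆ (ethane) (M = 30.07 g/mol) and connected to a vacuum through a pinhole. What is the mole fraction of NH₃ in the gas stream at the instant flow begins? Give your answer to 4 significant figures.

Effusion rate of each component ∝ n_i/√M_i (partial pressure × 1/√M).
So x_NH₃ in the escaping gas = (n_NH₃/√M_NH₃) / Σ(n_i/√M_i)
= (1.28/√17.03) / (1.28/√17.03 + 1.44/√30.07) = 0.3102/(0.3102 + 0.2626) = 0.5415.

0.5415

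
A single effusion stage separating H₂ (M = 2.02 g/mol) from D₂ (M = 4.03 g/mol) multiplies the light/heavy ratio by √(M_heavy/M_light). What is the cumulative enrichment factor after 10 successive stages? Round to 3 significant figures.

After 10 stages the ratio has grown by (√(4.03/2.02))^10 = (4.03/2.02)^(10/2).
= 1.99505^5 = 31.6.

31.6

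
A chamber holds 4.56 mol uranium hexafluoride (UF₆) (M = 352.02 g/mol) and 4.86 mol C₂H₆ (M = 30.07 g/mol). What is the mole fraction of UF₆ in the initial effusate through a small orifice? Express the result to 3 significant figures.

Each component's effusion rate ∝ (its partial pressure)·(1/√M) ∝ n_i/√M_i.
So x_UF₆ in the escaping gas = (n_UF₆/√M_UF₆) / Σ(n_i/√M_i)
= (4.56/√352.02) / (4.56/√352.02 + 4.86/√30.07) = 0.2430/(0.2430 + 0.8863) = 0.215.

0.215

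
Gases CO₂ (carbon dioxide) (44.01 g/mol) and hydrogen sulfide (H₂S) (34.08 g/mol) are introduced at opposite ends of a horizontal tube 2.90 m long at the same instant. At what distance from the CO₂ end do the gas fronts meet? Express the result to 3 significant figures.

1.36 m

In equal time, each gas travels a distance ∝ its rate ∝ 1/√M, so d_CO₂/d_H₂S = √(M_H₂S/M_CO₂) = √(34.08/44.01) = 0.8800.
With d_CO₂ + d_H₂S = 2.90 m, d_H₂S = 2.90/(1 + 0.8800) = 1.543 m.
d_CO₂ = 2.90 − 1.543 = 1.36 m.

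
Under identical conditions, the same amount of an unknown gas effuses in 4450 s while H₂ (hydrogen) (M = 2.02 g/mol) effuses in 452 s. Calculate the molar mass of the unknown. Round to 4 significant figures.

From Graham's law, t_X/t_H₂ = √(M_X/M_H₂).
4450/452 = 9.845 = √(M_X/2.02)
M_X = 2.02 × 9.845² = 2.02 × 96.93 = 195.8 g/mol

195.8 g/mol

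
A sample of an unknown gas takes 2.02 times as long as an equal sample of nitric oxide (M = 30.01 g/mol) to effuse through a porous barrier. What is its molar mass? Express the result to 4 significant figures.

From Graham's law, t_X/t_NO = √(M_X/M_NO).
2.02 = √(M_X/30.01)
M_X = 30.01 × 2.02² = 30.01 × 4.080 = 122.5 g/mol

122.5 g/mol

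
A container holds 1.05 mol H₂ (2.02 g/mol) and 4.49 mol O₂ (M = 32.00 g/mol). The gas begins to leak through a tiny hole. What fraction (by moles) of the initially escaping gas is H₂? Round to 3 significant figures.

0.482

The effusion rate of species i is ∝ p_i/√M_i ∝ n_i/√M_i.
x_H₂(eff) = (n_H₂/√M_H₂) / (n_H₂/√M_H₂ + n_O₂/√M_O₂)
= (1.05/√2.02) / (1.05/√2.02 + 4.49/√32.00) = 0.7388/(0.7388 + 0.7937) = 0.482.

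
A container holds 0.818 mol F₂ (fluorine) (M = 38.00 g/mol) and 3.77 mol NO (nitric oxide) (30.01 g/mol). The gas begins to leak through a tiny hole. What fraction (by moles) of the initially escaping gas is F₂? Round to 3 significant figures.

0.162

Effusion rate of each component ∝ n_i/√M_i (partial pressure × 1/√M).
Mole fraction of F₂ in the effusate = (n_F₂/√M_F₂) / (n_F₂/√M_F₂ + n_NO/√M_NO)
= (0.818/√38.00) / (0.818/√38.00 + 3.77/√30.01) = 0.1327/(0.1327 + 0.6882) = 0.162.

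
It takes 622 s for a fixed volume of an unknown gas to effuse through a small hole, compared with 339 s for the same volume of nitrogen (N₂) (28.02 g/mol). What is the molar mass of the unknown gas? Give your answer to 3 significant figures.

Graham's law gives t_X/t_N₂ = √(M_X/M_N₂).
622/339 = 1.835 = √(M_X/28.02)
M_X = 28.02 × 1.835² = 28.02 × 3.367 = 94.3 g/mol

94.3 g/mol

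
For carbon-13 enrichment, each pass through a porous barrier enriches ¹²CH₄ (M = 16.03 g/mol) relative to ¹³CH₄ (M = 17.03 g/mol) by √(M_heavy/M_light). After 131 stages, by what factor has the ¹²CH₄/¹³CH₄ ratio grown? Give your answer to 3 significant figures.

After 131 stages the ratio has grown by (√(17.03/16.03))^131 = (17.03/16.03)^(131/2).
= 1.06238^(131/2) = 52.7.

52.7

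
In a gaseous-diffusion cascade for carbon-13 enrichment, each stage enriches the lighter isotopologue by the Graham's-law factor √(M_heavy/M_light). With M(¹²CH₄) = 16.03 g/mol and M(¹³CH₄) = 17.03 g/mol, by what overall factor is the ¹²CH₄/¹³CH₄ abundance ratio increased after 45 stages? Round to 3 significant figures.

Each stage multiplies the ratio by α = √(17.03/16.03), so after 45 stages the overall factor is α^45 = (17.03/16.03)^(45/2).
= 1.06238^(45/2) = 3.90.

3.90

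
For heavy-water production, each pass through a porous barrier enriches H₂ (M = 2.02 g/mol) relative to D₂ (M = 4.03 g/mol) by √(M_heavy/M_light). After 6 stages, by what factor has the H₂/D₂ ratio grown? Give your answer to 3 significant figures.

After 6 stages the ratio has grown by (√(4.03/2.02))^6 = (4.03/2.02)^(6/2).
= 1.99505^3 = 7.94.

7.94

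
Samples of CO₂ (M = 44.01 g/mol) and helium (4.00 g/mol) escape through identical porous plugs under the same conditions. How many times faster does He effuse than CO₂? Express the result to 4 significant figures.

Using Graham's law: rate_He/rate_CO₂ = √(M_CO₂/M_He) = √(44.01/4.00) = √11.00 = 3.317.

3.317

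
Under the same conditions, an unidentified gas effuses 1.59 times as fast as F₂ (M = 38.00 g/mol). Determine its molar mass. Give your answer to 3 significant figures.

15.0 g/mol

From Graham's law, rate_X/rate_F₂ = √(M_F₂/M_X).
1.59 = √(38.00/M_X)
M_X = 38.00 / 1.59² = 38.00 / 2.528 = 15.0 g/mol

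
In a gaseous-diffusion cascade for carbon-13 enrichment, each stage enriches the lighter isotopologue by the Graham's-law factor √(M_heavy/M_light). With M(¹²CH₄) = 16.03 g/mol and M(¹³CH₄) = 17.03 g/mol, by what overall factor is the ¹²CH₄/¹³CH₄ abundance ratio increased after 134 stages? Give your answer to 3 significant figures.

Each stage multiplies the ratio by α = √(17.03/16.03), so after 134 stages the overall factor is α^134 = (17.03/16.03)^(134/2).
= 1.06238^67 = 57.7.

57.7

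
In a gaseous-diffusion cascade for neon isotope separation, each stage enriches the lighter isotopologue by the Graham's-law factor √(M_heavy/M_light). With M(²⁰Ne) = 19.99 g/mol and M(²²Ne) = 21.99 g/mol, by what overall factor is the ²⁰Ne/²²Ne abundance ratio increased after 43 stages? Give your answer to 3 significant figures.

7.77

Each stage multiplies the ratio by α = √(21.99/19.99), so after 43 stages the overall factor is α^43 = (21.99/19.99)^(43/2).
= 1.10005^(43/2) = 7.77.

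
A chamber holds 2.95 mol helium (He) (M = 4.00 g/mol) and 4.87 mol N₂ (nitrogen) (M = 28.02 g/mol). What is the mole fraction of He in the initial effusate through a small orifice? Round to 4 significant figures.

0.6159

Rate_i ∝ x_i/√M_i (Graham's law weighted by mole fraction), so the effusate composition follows n_i/√M_i.
Mole fraction of He in the effusate = (n_He/√M_He) / (n_He/√M_He + n_N₂/√M_N₂)
= (2.95/√4.00) / (2.95/√4.00 + 4.87/√28.02) = 1.475/(1.475 + 0.9200) = 0.6159.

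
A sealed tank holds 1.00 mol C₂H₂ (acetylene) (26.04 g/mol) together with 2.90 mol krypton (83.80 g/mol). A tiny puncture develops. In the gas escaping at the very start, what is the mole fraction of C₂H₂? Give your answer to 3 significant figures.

0.382

Rate_i ∝ x_i/√M_i (Graham's law weighted by mole fraction), so the effusate composition follows n_i/√M_i.
So x_C₂H₂ in the escaping gas = (n_C₂H₂/√M_C₂H₂) / Σ(n_i/√M_i)
= (1.00/√26.04) / (1.00/√26.04 + 2.90/√83.80) = 0.1960/(0.1960 + 0.3168) = 0.382.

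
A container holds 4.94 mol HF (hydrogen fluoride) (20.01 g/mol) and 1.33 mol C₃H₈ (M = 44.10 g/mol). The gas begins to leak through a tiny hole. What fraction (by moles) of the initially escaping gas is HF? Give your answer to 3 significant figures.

0.846

Each component's effusion rate ∝ (its partial pressure)·(1/√M) ∝ n_i/√M_i.
So x_HF in the escaping gas = (n_HF/√M_HF) / Σ(n_i/√M_i)
= (4.94/√20.01) / (4.94/√20.01 + 1.33/√44.10) = 1.104/(1.104 + 0.2003) = 0.846.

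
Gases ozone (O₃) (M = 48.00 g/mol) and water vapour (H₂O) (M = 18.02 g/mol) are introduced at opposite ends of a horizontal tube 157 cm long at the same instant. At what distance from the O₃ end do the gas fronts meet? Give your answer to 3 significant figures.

59.6 cm

Graham's law gives d_O₃/d_H₂O = rate_O₃/rate_H₂O = √(M_H₂O/M_O₃) = √(18.02/48.00) = 0.6127.
With d_O₃ + d_H₂O = 157 cm, d_H₂O = 157/(1 + 0.6127) = 97.35 cm.
d_O₃ = 157 − 97.35 = 59.6 cm.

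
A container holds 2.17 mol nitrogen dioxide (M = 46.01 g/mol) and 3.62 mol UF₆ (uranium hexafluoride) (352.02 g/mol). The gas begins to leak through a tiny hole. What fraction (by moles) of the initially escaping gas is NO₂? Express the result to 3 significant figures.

0.624

Rate_i ∝ x_i/√M_i (Graham's law weighted by mole fraction), so the effusate composition follows n_i/√M_i.
x_NO₂(eff) = (n_NO₂/√M_NO₂) / (n_NO₂/√M_NO₂ + n_UF₆/√M_UF₆)
= (2.17/√46.01) / (2.17/√46.01 + 3.62/√352.02) = 0.3199/(0.3199 + 0.1929) = 0.624.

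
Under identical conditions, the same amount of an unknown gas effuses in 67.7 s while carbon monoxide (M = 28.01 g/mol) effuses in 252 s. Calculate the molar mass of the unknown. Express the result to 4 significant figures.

2.022 g/mol

By Graham's law, t_X/t_CO = √(M_X/M_CO).
67.7/252 = 0.2687 = √(M_X/28.01)
M_X = 28.01 × 0.2687² = 28.01 × 0.07217 = 2.022 g/mol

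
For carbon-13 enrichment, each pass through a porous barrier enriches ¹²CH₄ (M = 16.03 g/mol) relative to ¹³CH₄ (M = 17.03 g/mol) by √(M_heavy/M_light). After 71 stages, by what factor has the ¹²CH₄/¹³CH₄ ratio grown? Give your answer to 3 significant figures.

Overall factor = α^71 with α = √(17.03/16.03), i.e. (17.03/16.03)^(71/2).
= 1.06238^(71/2) = 8.57.

8.57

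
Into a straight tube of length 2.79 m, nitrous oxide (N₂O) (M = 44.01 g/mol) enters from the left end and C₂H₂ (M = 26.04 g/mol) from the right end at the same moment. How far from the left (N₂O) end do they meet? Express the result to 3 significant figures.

Graham's law gives d_N₂O/d_C₂H₂ = rate_N₂O/rate_C₂H₂ = √(M_C₂H₂/M_N₂O) = √(26.04/44.01) = 0.7692.
With d_N₂O + d_C₂H₂ = 2.79 m, d_C₂H₂ = 2.79/(1 + 0.7692) = 1.577 m.
d_N₂O = 2.79 − 1.577 = 1.21 m.

1.21 m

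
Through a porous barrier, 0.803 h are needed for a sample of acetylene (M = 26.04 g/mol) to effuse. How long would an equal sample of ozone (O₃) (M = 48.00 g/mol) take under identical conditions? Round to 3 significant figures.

1.09 h

Graham's law gives t_O₃/t_C₂H₂ = √(M_O₃/M_C₂H₂) = √(48.00/26.04) = √1.843 = 1.358.
So the time for O₃ is 0.803 × 1.358 = 1.09 h.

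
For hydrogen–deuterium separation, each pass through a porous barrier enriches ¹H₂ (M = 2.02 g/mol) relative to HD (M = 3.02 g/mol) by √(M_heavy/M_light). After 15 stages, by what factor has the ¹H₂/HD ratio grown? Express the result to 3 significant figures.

After 15 stages the ratio has grown by (√(3.02/2.02))^15 = (3.02/2.02)^(15/2).
= 1.49505^(15/2) = 20.4.

20.4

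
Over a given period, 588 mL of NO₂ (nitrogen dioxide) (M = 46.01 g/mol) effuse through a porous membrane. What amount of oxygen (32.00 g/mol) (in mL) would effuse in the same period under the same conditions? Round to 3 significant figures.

From Graham's law, rate_O₂/rate_NO₂ = √(M_NO₂/M_O₂) = √(46.01/32.00) = √1.438 = 1.199.
So the volume for O₂ is 588 × 1.199 = 705 mL.

705 mL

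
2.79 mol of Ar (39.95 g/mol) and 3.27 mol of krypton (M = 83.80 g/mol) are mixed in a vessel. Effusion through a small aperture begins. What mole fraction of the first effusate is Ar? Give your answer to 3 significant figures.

Rate_i ∝ x_i/√M_i (Graham's law weighted by mole fraction), so the effusate composition follows n_i/√M_i.
So x_Ar in the escaping gas = (n_Ar/√M_Ar) / Σ(n_i/√M_i)
= (2.79/√39.95) / (2.79/√39.95 + 3.27/√83.80) = 0.4414/(0.4414 + 0.3572) = 0.553.

0.553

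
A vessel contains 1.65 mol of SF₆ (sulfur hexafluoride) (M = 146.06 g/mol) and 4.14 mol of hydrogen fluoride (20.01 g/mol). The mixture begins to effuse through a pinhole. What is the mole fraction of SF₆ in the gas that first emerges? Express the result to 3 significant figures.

0.129

Rate_i ∝ x_i/√M_i (Graham's law weighted by mole fraction), so the effusate composition follows n_i/√M_i.
Mole fraction of SF₆ in the effusate = (n_SF₆/√M_SF₆) / (n_SF₆/√M_SF₆ + n_HF/√M_HF)
= (1.65/√146.06) / (1.65/√146.06 + 4.14/√20.01) = 0.1365/(0.1365 + 0.9255) = 0.129.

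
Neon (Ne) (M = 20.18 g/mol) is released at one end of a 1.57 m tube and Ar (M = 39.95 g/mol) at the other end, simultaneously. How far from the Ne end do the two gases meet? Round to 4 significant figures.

Distances travelled in equal time are proportional to diffusion rates, so d_Ne/d_Ar = √(M_Ar/M_Ne) = √(39.95/20.18) = 1.407.
With d_Ne + d_Ar = 1.57 m, d_Ar = 1.57/(1 + 1.407) = 0.6523 m.
d_Ne = 1.57 − 0.6523 = 0.9177 m.

0.9177 m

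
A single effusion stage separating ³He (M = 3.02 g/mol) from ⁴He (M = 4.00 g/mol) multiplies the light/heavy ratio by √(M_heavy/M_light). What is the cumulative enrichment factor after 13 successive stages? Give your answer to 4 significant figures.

After 13 stages the ratio has grown by (√(4.00/3.02))^13 = (4.00/3.02)^(13/2).
= 1.32450^(13/2) = 6.214.

6.214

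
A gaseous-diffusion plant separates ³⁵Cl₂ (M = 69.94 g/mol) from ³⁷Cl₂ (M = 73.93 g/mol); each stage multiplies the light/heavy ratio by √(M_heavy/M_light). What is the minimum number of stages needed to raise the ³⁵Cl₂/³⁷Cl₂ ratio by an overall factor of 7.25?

Per stage α = (73.93/69.94)^(1/2) = 1.05705^0.5, giving ln α = 0.02774.
Need α^N ≥ 7.25 ⇒ N ≥ ln(7.25) / ln α = 1.981 / 0.02774 = 71.41.
Rounding up, N = 72 stages.

72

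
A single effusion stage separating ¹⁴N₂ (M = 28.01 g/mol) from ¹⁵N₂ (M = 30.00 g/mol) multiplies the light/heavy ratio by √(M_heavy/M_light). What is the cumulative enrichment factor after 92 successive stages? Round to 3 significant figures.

23.5

Each stage multiplies the ratio by α = √(30.00/28.01), so after 92 stages the overall factor is α^92 = (30.00/28.01)^(92/2).
= 1.07105^46 = 23.5.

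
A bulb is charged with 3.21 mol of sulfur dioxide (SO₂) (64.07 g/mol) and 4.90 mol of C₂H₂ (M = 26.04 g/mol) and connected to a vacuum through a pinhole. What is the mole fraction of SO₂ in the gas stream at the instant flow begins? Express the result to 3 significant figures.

0.295

The effusion rate of species i is ∝ p_i/√M_i ∝ n_i/√M_i.
Mole fraction of SO₂ in the effusate = (n_SO₂/√M_SO₂) / (n_SO₂/√M_SO₂ + n_C₂H₂/√M_C₂H₂)
= (3.21/√64.07) / (3.21/√64.07 + 4.90/√26.04) = 0.4010/(0.4010 + 0.9602) = 0.295.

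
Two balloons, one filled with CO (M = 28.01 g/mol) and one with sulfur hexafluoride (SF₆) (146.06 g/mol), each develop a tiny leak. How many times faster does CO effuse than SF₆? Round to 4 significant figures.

From Graham's law, rate_CO/rate_SF₆ = √(M_SF₆/M_CO) = √(146.06/28.01) = √5.215 = 2.284.

2.284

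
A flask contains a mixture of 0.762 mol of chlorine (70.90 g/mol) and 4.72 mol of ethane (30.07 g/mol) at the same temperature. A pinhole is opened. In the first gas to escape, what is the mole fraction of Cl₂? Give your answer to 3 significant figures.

Effusion rate of each component ∝ n_i/√M_i (partial pressure × 1/√M).
x_Cl₂(eff) = (n_Cl₂/√M_Cl₂) / (n_Cl₂/√M_Cl₂ + n_C₂H₆/√M_C₂H₆)
= (0.762/√70.90) / (0.762/√70.90 + 4.72/√30.07) = 0.09050/(0.09050 + 0.8607) = 0.0951.

0.0951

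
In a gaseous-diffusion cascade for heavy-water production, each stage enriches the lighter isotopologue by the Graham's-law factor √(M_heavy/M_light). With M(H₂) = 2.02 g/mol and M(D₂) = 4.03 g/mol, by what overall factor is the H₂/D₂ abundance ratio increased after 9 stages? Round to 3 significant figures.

The single-stage factor is √(M_heavy/M_light), so 9 stages give [√(4.03/2.02)]^9 = (4.03/2.02)^(9/2).
= 1.99505^(9/2) = 22.4.

22.4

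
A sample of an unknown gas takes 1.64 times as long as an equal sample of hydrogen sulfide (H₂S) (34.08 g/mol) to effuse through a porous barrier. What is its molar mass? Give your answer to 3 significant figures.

91.7 g/mol

From Graham's law, t_X/t_H₂S = √(M_X/M_H₂S).
1.64 = √(M_X/34.08)
M_X = 34.08 × 1.64² = 34.08 × 2.690 = 91.7 g/mol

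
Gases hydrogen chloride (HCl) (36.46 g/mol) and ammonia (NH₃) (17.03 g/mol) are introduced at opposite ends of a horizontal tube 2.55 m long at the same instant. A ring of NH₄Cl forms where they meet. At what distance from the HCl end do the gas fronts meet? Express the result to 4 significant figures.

1.035 m

Distances travelled in equal time are proportional to diffusion rates, so d_HCl/d_NH₃ = √(M_NH₃/M_HCl) = √(17.03/36.46) = 0.6834.
With d_HCl + d_NH₃ = 2.55 m, d_NH₃ = 2.55/(1 + 0.6834) = 1.515 m.
d_HCl = 2.55 − 1.515 = 1.035 m.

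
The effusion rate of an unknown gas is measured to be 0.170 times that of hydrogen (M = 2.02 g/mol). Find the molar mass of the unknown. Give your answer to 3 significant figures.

Since effusion rate ∝ 1/√M, rate_X/rate_H₂ = √(M_H₂/M_X).
0.170 = √(2.02/M_X)
M_X = 2.02 / 0.170² = 2.02 / 0.02890 = 69.9 g/mol

69.9 g/mol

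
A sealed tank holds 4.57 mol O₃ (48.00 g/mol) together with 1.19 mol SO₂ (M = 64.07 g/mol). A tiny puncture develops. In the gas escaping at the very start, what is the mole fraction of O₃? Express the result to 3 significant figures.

0.816

Effusion rate of each component ∝ n_i/√M_i (partial pressure × 1/√M).
Mole fraction of O₃ in the effusate = (n_O₃/√M_O₃) / (n_O₃/√M_O₃ + n_SO₂/√M_SO₂)
= (4.57/√48.00) / (4.57/√48.00 + 1.19/√64.07) = 0.6596/(0.6596 + 0.1487) = 0.816.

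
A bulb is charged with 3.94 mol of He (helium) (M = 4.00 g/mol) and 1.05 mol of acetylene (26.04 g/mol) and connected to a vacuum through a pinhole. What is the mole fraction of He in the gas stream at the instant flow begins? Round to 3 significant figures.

Effusion rate of each component ∝ n_i/√M_i (partial pressure × 1/√M).
Mole fraction of He in the effusate = (n_He/√M_He) / (n_He/√M_He + n_C₂H₂/√M_C₂H₂)
= (3.94/√4.00) / (3.94/√4.00 + 1.05/√26.04) = 1.970/(1.970 + 0.2058) = 0.905.

0.905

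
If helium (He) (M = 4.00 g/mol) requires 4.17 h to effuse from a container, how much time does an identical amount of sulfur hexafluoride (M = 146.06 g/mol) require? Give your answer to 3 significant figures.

From Graham's law, t_SF₆/t_He = √(M_SF₆/M_He) = √(146.06/4.00) = √36.52 = 6.043.
So the time for SF₆ is 4.17 × 6.043 = 25.2 h.

25.2 h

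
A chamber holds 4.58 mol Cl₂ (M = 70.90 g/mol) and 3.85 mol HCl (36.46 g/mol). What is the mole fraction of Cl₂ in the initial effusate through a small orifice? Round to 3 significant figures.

0.460

Effusion rate of each component ∝ n_i/√M_i (partial pressure × 1/√M).
Mole fraction of Cl₂ in the effusate = (n_Cl₂/√M_Cl₂) / (n_Cl₂/√M_Cl₂ + n_HCl/√M_HCl)
= (4.58/√70.90) / (4.58/√70.90 + 3.85/√36.46) = 0.5439/(0.5439 + 0.6376) = 0.460.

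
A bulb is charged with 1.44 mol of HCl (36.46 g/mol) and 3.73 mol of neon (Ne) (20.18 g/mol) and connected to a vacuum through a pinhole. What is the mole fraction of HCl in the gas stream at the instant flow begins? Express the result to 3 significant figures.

Rate_i ∝ x_i/√M_i (Graham's law weighted by mole fraction), so the effusate composition follows n_i/√M_i.
So x_HCl in the escaping gas = (n_HCl/√M_HCl) / Σ(n_i/√M_i)
= (1.44/√36.46) / (1.44/√36.46 + 3.73/√20.18) = 0.2385/(0.2385 + 0.8303) = 0.223.

0.223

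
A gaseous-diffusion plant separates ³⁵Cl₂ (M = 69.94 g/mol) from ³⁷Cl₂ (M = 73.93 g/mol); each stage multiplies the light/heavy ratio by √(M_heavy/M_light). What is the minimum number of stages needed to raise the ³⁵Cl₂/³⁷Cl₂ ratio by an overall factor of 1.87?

23

Single-stage factor α = √(73.93/69.94), so ln α = ½ ln(1.05705) = 0.02774.
Need α^N ≥ 1.87 ⇒ N ≥ ln(1.87) / ln α = 0.6259 / 0.02774 = 22.56.
Rounding up, N = 23 stages.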